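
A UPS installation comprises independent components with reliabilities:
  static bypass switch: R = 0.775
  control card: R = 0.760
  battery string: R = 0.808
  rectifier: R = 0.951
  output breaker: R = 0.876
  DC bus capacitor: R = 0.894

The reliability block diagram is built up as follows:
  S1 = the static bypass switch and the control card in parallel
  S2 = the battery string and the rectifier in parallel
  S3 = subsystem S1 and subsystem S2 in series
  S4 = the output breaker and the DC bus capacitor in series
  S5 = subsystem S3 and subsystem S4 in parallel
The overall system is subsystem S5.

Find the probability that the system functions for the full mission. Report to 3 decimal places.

0.986

Parallel (static bypass switch and control card): 1 − (1 − 0.77500)(1 − 0.76000) = 0.94600
Parallel (battery string and rectifier): 1 − (1 − 0.80800)(1 − 0.95100) = 0.99059
Series ([0.94600] and [0.99059]): 0.94600 × 0.99059 = 0.93710
Series (output breaker and DC bus capacitor): 0.87600 × 0.89400 = 0.78314
Parallel ([0.93710] and [0.78314]): 1 − (1 − 0.93710)(1 − 0.78314) = 0.986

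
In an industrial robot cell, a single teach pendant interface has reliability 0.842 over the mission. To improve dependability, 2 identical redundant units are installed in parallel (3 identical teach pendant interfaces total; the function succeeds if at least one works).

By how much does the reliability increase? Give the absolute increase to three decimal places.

0.154

R_before = 0.842
R_after = 1 − (1 − 0.842)^3 = 0.996
ΔR = 0.996 − 0.842 = 0.154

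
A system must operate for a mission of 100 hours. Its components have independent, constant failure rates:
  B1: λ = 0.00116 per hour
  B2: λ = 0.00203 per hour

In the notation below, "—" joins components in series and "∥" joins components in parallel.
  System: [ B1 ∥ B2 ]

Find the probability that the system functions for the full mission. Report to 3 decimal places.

R(B1) = exp(−0.00116 × 100) = 0.89048
R(B2) = exp(−0.00203 × 100) = 0.81628
Parallel (B1 and B2): 1 − (1 − 0.89048)(1 − 0.81628) = 0.980

0.980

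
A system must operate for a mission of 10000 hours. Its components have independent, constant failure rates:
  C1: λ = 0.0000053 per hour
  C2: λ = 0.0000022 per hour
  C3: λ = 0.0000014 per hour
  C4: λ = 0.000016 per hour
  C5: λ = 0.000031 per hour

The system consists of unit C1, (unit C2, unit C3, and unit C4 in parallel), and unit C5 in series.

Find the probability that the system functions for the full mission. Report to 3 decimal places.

R(C1) = exp(−0.0000053 × 10000) = 0.94838
R(C2) = exp(−0.0000022 × 10000) = 0.97824
R(C3) = exp(−0.0000014 × 10000) = 0.98610
R(C4) = exp(−0.000016 × 10000) = 0.85214
R(C5) = exp(−0.000031 × 10000) = 0.73345
Parallel (C2, C3, and C4): 1 − (1 − 0.97824)(1 − 0.98610)(1 − 0.85214) = 0.99996
Series (C1, [0.99996], and C5): 0.94838 × 0.99996 × 0.73345 = 0.696

0.696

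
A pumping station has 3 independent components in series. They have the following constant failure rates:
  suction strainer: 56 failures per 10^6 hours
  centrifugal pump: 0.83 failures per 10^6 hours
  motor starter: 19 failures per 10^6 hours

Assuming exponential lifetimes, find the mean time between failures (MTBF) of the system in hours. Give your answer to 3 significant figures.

Series of exponential components: λ_sys = Σ λ_i
λ_sys = 0.000056 + 0.00000083 + 0.000019 = 7.5830e-05 /h
MTBF = 1 / λ_sys = 13200 h

13200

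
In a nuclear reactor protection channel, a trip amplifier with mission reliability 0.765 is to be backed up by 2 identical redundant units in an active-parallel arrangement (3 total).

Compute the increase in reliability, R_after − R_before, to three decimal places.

0.222

R_before = 0.765
R_after = 1 − (1 − 0.765)^3 = 0.987
ΔR = 0.987 − 0.765 = 0.222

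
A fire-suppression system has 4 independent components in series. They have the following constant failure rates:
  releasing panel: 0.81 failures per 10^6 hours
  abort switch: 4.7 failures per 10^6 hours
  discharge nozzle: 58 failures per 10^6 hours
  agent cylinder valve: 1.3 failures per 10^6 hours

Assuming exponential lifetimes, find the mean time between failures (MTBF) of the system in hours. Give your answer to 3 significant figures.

15400

Series of exponential components: λ_sys = Σ λ_i
λ_sys = 0.00000081 + 0.0000047 + 0.000058 + 0.0000013 = 6.4810e-05 /h
MTBF = 1 / λ_sys = 15400 h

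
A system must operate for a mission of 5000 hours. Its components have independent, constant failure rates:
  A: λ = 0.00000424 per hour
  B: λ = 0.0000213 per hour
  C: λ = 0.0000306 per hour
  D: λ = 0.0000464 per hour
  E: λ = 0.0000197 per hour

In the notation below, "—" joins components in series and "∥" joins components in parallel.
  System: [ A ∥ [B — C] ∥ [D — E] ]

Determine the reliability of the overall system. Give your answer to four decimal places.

0.9987

R(A) = exp(−0.00000424 × 5000) = 0.979023
R(B) = exp(−0.0000213 × 5000) = 0.898975
R(C) = exp(−0.0000306 × 5000) = 0.858130
R(D) = exp(−0.0000464 × 5000) = 0.792946
R(E) = exp(−0.0000197 × 5000) = 0.906196
Series (B and C): 0.898975 × 0.858130 = 0.771437
Series (D and E): 0.792946 × 0.906196 = 0.718564
Parallel (A, [0.771437], and [0.718564]): 1 − (1 − 0.979023)(1 − 0.771437)(1 − 0.718564) = 0.9987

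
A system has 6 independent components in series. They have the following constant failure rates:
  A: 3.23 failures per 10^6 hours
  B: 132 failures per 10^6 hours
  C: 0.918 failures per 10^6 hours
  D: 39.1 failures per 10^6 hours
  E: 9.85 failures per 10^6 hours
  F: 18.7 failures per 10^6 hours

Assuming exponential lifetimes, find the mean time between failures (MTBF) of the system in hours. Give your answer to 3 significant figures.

Series of exponential components: λ_sys = Σ λ_i
λ_sys = 0.00000323 + 0.000132 + 0.000000918 + 0.0000391 + 0.00000985 + 0.0000187 = 2.0380e-04 /h
MTBF = 1 / λ_sys = 4910 h

4910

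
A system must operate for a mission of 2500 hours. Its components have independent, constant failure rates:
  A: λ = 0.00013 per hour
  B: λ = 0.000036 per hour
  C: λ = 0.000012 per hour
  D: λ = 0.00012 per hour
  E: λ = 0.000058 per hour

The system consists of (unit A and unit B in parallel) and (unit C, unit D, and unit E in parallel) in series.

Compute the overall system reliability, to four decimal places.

R(A) = exp(−0.00013 × 2500) = 0.722527
R(B) = exp(−0.000036 × 2500) = 0.913931
R(C) = exp(−0.000012 × 2500) = 0.970446
R(D) = exp(−0.00012 × 2500) = 0.740818
R(E) = exp(−0.000058 × 2500) = 0.865022
Parallel (A and B): 1 − (1 − 0.722527)(1 − 0.913931) = 0.976118
Parallel (C, D, and E): 1 − (1 − 0.970446)(1 − 0.740818)(1 − 0.865022) = 0.998966
Series ([0.976118] and [0.998966]): 0.976118 × 0.998966 = 0.9751

0.9751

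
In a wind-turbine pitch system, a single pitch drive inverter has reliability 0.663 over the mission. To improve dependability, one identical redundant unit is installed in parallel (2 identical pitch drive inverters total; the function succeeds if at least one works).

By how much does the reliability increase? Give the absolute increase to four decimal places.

0.2234

R_before = 0.663
R_after = 1 − (1 − 0.663)^2 = 0.8864
ΔR = 0.8864 − 0.663 = 0.2234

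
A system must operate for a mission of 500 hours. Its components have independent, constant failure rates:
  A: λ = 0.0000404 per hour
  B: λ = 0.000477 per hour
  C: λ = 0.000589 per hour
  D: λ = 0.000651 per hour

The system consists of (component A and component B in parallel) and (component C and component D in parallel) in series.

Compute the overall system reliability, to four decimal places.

0.9252

R(A) = exp(−0.0000404 × 500) = 0.980003
R(B) = exp(−0.000477 × 500) = 0.787809
R(C) = exp(−0.000589 × 500) = 0.744904
R(D) = exp(−0.000651 × 500) = 0.722166
Parallel (A and B): 1 − (1 − 0.980003)(1 − 0.787809) = 0.995757
Parallel (C and D): 1 − (1 − 0.744904)(1 − 0.722166) = 0.929126
Series ([0.995757] and [0.929126]): 0.995757 × 0.929126 = 0.9252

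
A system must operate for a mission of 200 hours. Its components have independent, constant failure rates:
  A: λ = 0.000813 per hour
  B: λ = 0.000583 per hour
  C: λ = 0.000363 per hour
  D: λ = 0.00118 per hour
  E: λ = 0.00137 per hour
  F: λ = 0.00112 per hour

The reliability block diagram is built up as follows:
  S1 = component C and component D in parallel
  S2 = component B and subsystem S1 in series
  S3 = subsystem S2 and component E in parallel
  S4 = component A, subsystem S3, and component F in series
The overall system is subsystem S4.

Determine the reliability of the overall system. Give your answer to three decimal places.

0.659

R(A) = exp(−0.000813 × 200) = 0.84993
R(B) = exp(−0.000583 × 200) = 0.88994
R(C) = exp(−0.000363 × 200) = 0.92997
R(D) = exp(−0.00118 × 200) = 0.78978
R(E) = exp(−0.00137 × 200) = 0.76033
R(F) = exp(−0.00112 × 200) = 0.79932
Parallel (C and D): 1 − (1 − 0.92997)(1 − 0.78978) = 0.98528
Series (B and [0.98528]): 0.88994 × 0.98528 = 0.87684
Parallel ([0.87684] and E): 1 − (1 − 0.87684)(1 − 0.76033) = 0.97048
Series (A, [0.97048], and F): 0.84993 × 0.97048 × 0.79932 = 0.659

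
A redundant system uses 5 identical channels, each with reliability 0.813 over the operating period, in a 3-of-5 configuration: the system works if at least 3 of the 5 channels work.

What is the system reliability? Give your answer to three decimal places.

R = Σ_{i=3}^{5} C(5,i) p^i (1−p)^{5−i} with p = 0.813
C(5,3)·0.813^3·0.187^2 = 0.18791
C(5,4)·0.813^4·0.187^1 = 0.40848
C(5,5)·0.813^5·0.187^0 = 0.35518
Sum = 0.952

0.952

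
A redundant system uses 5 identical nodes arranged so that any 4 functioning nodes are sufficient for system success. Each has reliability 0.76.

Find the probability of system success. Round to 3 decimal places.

R = Σ_{i=4}^{5} C(5,i) p^i (1−p)^{5−i} with p = 0.76
C(5,4)·0.76^4·0.24^1 = 0.40035
C(5,5)·0.76^5·0.24^0 = 0.25355
Sum = 0.654

0.654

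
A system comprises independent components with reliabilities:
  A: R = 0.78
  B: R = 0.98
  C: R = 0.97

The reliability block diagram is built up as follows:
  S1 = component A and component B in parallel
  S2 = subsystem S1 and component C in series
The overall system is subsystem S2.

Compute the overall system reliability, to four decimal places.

0.9657

Parallel (A and B): 1 − (1 − 0.780000)(1 − 0.980000) = 0.995600
Series ([0.995600] and C): 0.995600 × 0.970000 = 0.9657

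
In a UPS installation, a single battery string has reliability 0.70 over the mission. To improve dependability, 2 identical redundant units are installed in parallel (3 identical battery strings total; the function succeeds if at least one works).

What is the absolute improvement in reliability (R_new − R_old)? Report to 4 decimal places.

R_before = 0.70
R_after = 1 − (1 − 0.70)^3 = 0.9730
ΔR = 0.9730 − 0.70 = 0.2730

0.2730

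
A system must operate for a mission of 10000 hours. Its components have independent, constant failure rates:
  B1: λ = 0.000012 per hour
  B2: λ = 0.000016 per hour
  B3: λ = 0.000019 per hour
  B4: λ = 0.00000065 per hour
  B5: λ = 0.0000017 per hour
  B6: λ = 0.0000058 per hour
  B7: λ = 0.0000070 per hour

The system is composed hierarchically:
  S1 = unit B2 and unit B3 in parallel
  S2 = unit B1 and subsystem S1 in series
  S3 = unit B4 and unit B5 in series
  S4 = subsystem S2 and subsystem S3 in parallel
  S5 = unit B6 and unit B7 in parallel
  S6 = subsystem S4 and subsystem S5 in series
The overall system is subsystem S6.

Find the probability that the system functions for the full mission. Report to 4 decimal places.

0.9930

R(B1) = exp(−0.000012 × 10000) = 0.886920
R(B2) = exp(−0.000016 × 10000) = 0.852144
R(B3) = exp(−0.000019 × 10000) = 0.826959
R(B4) = exp(−0.00000065 × 10000) = 0.993521
R(B5) = exp(−0.0000017 × 10000) = 0.983144
R(B6) = exp(−0.0000058 × 10000) = 0.943650
R(B7) = exp(−0.0000070 × 10000) = 0.932394
Parallel (B2 and B3): 1 − (1 − 0.852144)(1 − 0.826959) = 0.974415
Series (B1 and [0.974415]): 0.886920 × 0.974415 = 0.864228
Series (B4 and B5): 0.993521 × 0.983144 = 0.976774
Parallel ([0.864228] and [0.976774]): 1 − (1 − 0.864228)(1 − 0.976774) = 0.996847
Parallel (B6 and B7): 1 − (1 − 0.943650)(1 − 0.932394) = 0.996190
Series ([0.996847] and [0.996190]): 0.996847 × 0.996190 = 0.9930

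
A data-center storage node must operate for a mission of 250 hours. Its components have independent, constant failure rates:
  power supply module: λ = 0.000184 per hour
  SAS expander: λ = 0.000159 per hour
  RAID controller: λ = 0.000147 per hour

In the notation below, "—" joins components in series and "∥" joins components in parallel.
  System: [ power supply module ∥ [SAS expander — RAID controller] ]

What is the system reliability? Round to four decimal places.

R(power supply module) = exp(−0.000184 × 250) = 0.955042
R(SAS expander) = exp(−0.000159 × 250) = 0.961030
R(RAID controller) = exp(−0.000147 × 250) = 0.963917
Series (SAS expander and RAID controller): 0.961030 × 0.963917 = 0.926353
Parallel (power supply module and [0.926353]): 1 − (1 − 0.955042)(1 − 0.926353) = 0.9967

0.9967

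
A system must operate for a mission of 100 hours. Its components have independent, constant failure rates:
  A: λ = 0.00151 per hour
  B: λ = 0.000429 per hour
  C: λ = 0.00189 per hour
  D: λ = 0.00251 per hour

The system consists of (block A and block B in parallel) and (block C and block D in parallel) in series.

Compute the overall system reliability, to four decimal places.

R(A) = exp(−0.00151 × 100) = 0.859848
R(B) = exp(−0.000429 × 100) = 0.958007
R(C) = exp(−0.00189 × 100) = 0.827787
R(D) = exp(−0.00251 × 100) = 0.778022
Parallel (A and B): 1 − (1 − 0.859848)(1 − 0.958007) = 0.994115
Parallel (C and D): 1 − (1 − 0.827787)(1 − 0.778022) = 0.961773
Series ([0.994115] and [0.961773]): 0.994115 × 0.961773 = 0.9561

0.9561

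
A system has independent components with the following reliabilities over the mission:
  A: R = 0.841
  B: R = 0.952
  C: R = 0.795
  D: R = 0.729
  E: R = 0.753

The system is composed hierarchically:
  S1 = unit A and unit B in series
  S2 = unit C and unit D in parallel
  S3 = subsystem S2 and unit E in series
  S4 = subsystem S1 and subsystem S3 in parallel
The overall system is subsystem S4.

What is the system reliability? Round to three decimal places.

0.942

Series (A and B): 0.84100 × 0.95200 = 0.80063
Parallel (C and D): 1 − (1 − 0.79500)(1 − 0.72900) = 0.94445
Series ([0.94445] and E): 0.94445 × 0.75300 = 0.71117
Parallel ([0.80063] and [0.71117]): 1 − (1 − 0.80063)(1 − 0.71117) = 0.942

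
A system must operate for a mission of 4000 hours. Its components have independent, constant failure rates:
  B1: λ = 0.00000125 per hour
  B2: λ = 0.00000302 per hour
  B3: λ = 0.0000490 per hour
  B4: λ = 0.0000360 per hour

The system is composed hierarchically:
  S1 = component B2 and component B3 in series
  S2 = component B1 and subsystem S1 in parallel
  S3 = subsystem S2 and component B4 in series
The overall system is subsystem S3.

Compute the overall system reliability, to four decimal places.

R(B1) = exp(−0.00000125 × 4000) = 0.995012
R(B2) = exp(−0.00000302 × 4000) = 0.987993
R(B3) = exp(−0.0000490 × 4000) = 0.822012
R(B4) = exp(−0.0000360 × 4000) = 0.865888
Series (B2 and B3): 0.987993 × 0.822012 = 0.812142
Parallel (B1 and [0.812142]): 1 − (1 − 0.995012)(1 − 0.812142) = 0.999063
Series ([0.999063] and B4): 0.999063 × 0.865888 = 0.8651

0.8651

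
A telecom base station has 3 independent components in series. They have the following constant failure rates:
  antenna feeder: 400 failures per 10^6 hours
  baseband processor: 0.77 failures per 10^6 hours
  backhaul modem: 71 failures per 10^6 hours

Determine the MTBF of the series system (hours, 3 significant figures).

Series of exponential components: λ_sys = Σ λ_i
λ_sys = 0.00040 + 0.00000077 + 0.000071 = 4.7177e-04 /h
MTBF = 1 / λ_sys = 2120 h

2120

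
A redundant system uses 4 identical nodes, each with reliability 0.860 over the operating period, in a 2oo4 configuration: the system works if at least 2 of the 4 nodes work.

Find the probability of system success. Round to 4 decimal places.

0.9902

R = Σ_{i=2}^{4} C(4,i) p^i (1−p)^{4−i} with p = 0.860
C(4,2)·0.860^2·0.140^2 = 0.086977
C(4,3)·0.860^3·0.140^1 = 0.356191
C(4,4)·0.860^4·0.140^0 = 0.547008
Sum = 0.9902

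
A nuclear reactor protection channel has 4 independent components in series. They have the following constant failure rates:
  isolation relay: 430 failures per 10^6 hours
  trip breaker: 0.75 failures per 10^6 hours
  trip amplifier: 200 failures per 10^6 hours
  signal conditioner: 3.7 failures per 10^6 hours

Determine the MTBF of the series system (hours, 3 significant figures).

Series of exponential components: λ_sys = Σ λ_i
λ_sys = 0.00043 + 0.00000075 + 0.00020 + 0.0000037 = 6.3445e-04 /h
MTBF = 1 / λ_sys = 1580 h

1580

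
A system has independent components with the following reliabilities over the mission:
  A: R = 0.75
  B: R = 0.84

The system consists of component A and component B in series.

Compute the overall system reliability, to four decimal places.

0.6300

Series (A and B): 0.750000 × 0.840000 = 0.6300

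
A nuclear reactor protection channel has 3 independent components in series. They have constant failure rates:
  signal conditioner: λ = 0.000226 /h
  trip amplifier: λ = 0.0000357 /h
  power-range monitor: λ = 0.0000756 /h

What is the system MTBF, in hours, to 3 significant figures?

Series of exponential components: λ_sys = Σ λ_i
λ_sys = 0.000226 + 0.0000357 + 0.0000756 = 3.3730e-04 /h
MTBF = 1 / λ_sys = 2960 h

2960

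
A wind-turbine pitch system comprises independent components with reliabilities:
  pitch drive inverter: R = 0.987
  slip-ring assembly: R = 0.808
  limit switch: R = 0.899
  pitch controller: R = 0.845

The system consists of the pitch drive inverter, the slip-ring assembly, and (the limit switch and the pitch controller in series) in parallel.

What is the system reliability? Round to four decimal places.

0.9994

Series (limit switch and pitch controller): 0.899000 × 0.845000 = 0.759655
Parallel (pitch drive inverter, slip-ring assembly, and [0.759655]): 1 − (1 − 0.987000)(1 − 0.808000)(1 − 0.759655) = 0.9994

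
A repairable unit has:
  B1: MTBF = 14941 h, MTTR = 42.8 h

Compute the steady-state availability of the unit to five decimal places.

0.99714

A(B1) = MTBF/(MTBF+MTTR) = 14941/(14941+42.8) = 0.99714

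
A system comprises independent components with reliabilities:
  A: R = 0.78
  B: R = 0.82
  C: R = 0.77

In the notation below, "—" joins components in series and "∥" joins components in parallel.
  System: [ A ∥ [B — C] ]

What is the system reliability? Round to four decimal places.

Series (B and C): 0.820000 × 0.770000 = 0.631400
Parallel (A and [0.631400]): 1 − (1 − 0.780000)(1 − 0.631400) = 0.9189

0.9189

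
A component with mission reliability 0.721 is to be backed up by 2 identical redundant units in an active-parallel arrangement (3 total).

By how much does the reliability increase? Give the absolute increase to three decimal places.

0.257

R_before = 0.721
R_after = 1 − (1 − 0.721)^3 = 0.978
ΔR = 0.978 − 0.721 = 0.257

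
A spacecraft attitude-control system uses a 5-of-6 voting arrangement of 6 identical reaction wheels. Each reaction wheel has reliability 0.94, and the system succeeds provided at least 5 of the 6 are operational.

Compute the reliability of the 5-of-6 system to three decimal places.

0.954

R = Σ_{i=5}^{6} C(6,i) p^i (1−p)^{6−i} with p = 0.94
C(6,5)·0.94^5·0.06^1 = 0.26421
C(6,6)·0.94^6·0.06^0 = 0.68987
Sum = 0.954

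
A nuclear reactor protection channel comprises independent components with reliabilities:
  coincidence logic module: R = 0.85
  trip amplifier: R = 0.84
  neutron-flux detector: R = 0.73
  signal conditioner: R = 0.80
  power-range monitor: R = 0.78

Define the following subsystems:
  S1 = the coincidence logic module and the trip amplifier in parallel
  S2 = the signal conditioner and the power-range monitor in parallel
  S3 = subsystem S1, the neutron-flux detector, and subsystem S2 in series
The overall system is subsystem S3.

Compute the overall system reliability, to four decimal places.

Parallel (coincidence logic module and trip amplifier): 1 − (1 − 0.850000)(1 − 0.840000) = 0.976000
Parallel (signal conditioner and power-range monitor): 1 − (1 − 0.800000)(1 − 0.780000) = 0.956000
Series ([0.976000], neutron-flux detector, and [0.956000]): 0.976000 × 0.730000 × 0.956000 = 0.6811

0.6811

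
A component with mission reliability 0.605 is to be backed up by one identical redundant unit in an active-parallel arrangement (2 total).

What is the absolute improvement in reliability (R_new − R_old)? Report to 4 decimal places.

R_before = 0.605
R_after = 1 − (1 − 0.605)^2 = 0.8440
ΔR = 0.8440 − 0.605 = 0.2390

0.2390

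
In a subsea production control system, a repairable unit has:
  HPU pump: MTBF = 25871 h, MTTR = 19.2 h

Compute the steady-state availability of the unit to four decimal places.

0.9993

A(HPU pump) = MTBF/(MTBF+MTTR) = 25871/(25871+19.2) = 0.9993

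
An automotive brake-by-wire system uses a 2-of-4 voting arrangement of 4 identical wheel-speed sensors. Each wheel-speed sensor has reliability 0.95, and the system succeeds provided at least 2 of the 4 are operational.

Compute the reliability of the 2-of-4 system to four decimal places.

0.9995

R = Σ_{i=2}^{4} C(4,i) p^i (1−p)^{4−i} with p = 0.95
C(4,2)·0.95^2·0.05^2 = 0.013538
C(4,3)·0.95^3·0.05^1 = 0.171475
C(4,4)·0.95^4·0.05^0 = 0.814506
Sum = 0.9995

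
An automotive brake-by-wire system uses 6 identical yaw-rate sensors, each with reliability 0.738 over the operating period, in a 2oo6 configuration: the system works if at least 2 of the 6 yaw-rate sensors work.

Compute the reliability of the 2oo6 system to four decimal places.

0.9942

R = Σ_{i=2}^{6} C(6,i) p^i (1−p)^{6−i} with p = 0.738
C(6,2)·0.738^2·0.262^4 = 0.038495
C(6,3)·0.738^3·0.262^3 = 0.144578
C(6,4)·0.738^4·0.262^2 = 0.305435
C(6,5)·0.738^5·0.262^1 = 0.344139
C(6,6)·0.738^6·0.262^0 = 0.161562
Sum = 0.9942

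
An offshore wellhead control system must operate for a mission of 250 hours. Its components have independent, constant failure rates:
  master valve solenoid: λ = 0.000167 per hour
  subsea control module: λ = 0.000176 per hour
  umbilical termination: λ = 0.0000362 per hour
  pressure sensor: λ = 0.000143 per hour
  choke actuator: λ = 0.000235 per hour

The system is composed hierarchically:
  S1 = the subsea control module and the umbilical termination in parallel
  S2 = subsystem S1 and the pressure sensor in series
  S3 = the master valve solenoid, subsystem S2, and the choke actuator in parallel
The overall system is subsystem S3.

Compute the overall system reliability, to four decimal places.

R(master valve solenoid) = exp(−0.000167 × 250) = 0.959110
R(subsea control module) = exp(−0.000176 × 250) = 0.956954
R(umbilical termination) = exp(−0.0000362 × 250) = 0.990991
R(pressure sensor) = exp(−0.000143 × 250) = 0.964881
R(choke actuator) = exp(−0.000235 × 250) = 0.942942
Parallel (subsea control module and umbilical termination): 1 − (1 − 0.956954)(1 − 0.990991) = 0.999612
Series ([0.999612] and pressure sensor): 0.999612 × 0.964881 = 0.964507
Parallel (master valve solenoid, [0.964507], and choke actuator): 1 − (1 − 0.959110)(1 − 0.964507)(1 − 0.942942) = 0.9999

0.9999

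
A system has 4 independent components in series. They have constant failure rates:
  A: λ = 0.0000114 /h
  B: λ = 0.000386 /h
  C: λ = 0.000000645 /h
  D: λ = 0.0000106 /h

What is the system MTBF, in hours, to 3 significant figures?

Series of exponential components: λ_sys = Σ λ_i
λ_sys = 0.0000114 + 0.000386 + 0.000000645 + 0.0000106 = 4.0865e-04 /h
MTBF = 1 / λ_sys = 2450 h

2450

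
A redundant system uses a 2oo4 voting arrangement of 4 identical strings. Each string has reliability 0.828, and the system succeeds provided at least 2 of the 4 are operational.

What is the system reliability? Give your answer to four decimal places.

R = Σ_{i=2}^{4} C(4,i) p^i (1−p)^{4−i} with p = 0.828
C(4,2)·0.828^2·0.172^2 = 0.121694
C(4,3)·0.828^3·0.172^1 = 0.390553
C(4,4)·0.828^4·0.172^0 = 0.470025
Sum = 0.9823

0.9823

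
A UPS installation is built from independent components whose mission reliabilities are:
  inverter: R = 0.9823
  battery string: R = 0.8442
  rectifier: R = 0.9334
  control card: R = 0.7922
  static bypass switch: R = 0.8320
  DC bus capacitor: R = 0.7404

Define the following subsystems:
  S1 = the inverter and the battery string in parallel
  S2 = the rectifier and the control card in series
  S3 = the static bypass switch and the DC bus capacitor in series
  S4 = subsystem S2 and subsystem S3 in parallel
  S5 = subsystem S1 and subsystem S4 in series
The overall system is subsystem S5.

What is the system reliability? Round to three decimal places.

0.897

Parallel (inverter and battery string): 1 − (1 − 0.98230)(1 − 0.84420) = 0.99724
Series (rectifier and control card): 0.93340 × 0.79220 = 0.73944
Series (static bypass switch and DC bus capacitor): 0.83200 × 0.74040 = 0.61601
Parallel ([0.73944] and [0.61601]): 1 − (1 − 0.73944)(1 − 0.61601) = 0.89995
Series ([0.99724] and [0.89995]): 0.99724 × 0.89995 = 0.897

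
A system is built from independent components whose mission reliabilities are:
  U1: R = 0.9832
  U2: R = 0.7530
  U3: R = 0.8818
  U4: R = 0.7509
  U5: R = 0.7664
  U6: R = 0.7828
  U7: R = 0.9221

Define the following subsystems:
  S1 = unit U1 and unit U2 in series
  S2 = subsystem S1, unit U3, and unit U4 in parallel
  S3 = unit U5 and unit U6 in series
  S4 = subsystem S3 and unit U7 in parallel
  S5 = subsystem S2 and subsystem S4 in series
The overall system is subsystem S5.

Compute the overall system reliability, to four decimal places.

0.9614

Series (U1 and U2): 0.983200 × 0.753000 = 0.740350
Parallel ([0.740350], U3, and U4): 1 − (1 − 0.740350)(1 − 0.881800)(1 − 0.750900) = 0.992355
Series (U5 and U6): 0.766400 × 0.782800 = 0.599938
Parallel ([0.599938] and U7): 1 − (1 − 0.599938)(1 − 0.922100) = 0.968835
Series ([0.992355] and [0.968835]): 0.992355 × 0.968835 = 0.9614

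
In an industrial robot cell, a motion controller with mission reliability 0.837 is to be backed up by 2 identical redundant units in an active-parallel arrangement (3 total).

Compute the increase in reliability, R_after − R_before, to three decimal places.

0.159

R_before = 0.837
R_after = 1 − (1 − 0.837)^3 = 0.996
ΔR = 0.996 − 0.837 = 0.159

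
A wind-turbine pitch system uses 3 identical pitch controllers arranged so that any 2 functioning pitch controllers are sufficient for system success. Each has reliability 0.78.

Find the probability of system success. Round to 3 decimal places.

0.876

R = Σ_{i=2}^{3} C(3,i) p^i (1−p)^{3−i} with p = 0.78
C(3,2)·0.78^2·0.22^1 = 0.40154
C(3,3)·0.78^3·0.22^0 = 0.47455
Sum = 0.876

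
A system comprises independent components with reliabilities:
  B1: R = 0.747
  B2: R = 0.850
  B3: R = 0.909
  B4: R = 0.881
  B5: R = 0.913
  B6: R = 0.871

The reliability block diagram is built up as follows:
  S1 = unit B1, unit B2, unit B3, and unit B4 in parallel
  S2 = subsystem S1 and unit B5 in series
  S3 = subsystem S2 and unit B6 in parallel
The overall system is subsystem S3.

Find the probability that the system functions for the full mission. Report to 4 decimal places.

Parallel (B1, B2, B3, and B4): 1 − (1 − 0.747000)(1 − 0.850000)(1 − 0.909000)(1 − 0.881000) = 0.999589
Series ([0.999589] and B5): 0.999589 × 0.913000 = 0.912625
Parallel ([0.912625] and B6): 1 − (1 − 0.912625)(1 − 0.871000) = 0.9887

0.9887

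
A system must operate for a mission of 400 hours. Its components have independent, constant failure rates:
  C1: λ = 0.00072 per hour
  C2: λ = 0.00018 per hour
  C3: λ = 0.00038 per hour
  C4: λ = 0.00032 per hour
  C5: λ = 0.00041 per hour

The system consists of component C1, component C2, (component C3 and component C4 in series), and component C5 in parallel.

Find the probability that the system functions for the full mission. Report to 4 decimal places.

0.9994

R(C1) = exp(−0.00072 × 400) = 0.749762
R(C2) = exp(−0.00018 × 400) = 0.930531
R(C3) = exp(−0.00038 × 400) = 0.858988
R(C4) = exp(−0.00032 × 400) = 0.879853
R(C5) = exp(−0.00041 × 400) = 0.848742
Series (C3 and C4): 0.858988 × 0.879853 = 0.755783
Parallel (C1, C2, [0.755783], and C5): 1 − (1 − 0.749762)(1 − 0.930531)(1 − 0.755783)(1 − 0.848742) = 0.9994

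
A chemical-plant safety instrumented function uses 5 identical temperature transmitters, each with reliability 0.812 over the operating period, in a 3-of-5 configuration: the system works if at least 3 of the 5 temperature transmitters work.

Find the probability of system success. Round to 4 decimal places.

0.9509

R = Σ_{i=3}^{5} C(5,i) p^i (1−p)^{5−i} with p = 0.812
C(5,3)·0.812^3·0.188^2 = 0.189227
C(5,4)·0.812^4·0.188^1 = 0.408650
C(5,5)·0.812^5·0.188^0 = 0.353004
Sum = 0.9509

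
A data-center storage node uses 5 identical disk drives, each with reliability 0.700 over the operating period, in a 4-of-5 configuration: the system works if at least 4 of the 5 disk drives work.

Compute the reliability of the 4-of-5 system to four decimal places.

R = Σ_{i=4}^{5} C(5,i) p^i (1−p)^{5−i} with p = 0.700
C(5,4)·0.700^4·0.300^1 = 0.360150
C(5,5)·0.700^5·0.300^0 = 0.168070
Sum = 0.5282

0.5282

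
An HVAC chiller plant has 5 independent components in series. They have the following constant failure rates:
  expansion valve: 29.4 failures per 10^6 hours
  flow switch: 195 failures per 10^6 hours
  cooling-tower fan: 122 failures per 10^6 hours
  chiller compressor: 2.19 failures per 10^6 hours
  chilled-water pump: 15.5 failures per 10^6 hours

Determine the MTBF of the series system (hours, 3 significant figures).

2750

Series of exponential components: λ_sys = Σ λ_i
λ_sys = 0.0000294 + 0.000195 + 0.000122 + 0.00000219 + 0.0000155 = 3.6409e-04 /h
MTBF = 1 / λ_sys = 2750 h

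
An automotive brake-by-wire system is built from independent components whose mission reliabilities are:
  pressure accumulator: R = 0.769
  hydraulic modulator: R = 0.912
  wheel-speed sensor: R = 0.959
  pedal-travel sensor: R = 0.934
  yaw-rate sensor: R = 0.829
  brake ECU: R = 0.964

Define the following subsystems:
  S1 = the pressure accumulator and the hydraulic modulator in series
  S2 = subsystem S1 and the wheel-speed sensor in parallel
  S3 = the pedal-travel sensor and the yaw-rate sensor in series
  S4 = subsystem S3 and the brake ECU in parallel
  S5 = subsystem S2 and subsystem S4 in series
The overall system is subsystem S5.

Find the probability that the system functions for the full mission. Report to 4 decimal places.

0.9797

Series (pressure accumulator and hydraulic modulator): 0.769000 × 0.912000 = 0.701328
Parallel ([0.701328] and wheel-speed sensor): 1 − (1 − 0.701328)(1 − 0.959000) = 0.987754
Series (pedal-travel sensor and yaw-rate sensor): 0.934000 × 0.829000 = 0.774286
Parallel ([0.774286] and brake ECU): 1 − (1 − 0.774286)(1 − 0.964000) = 0.991874
Series ([0.987754] and [0.991874]): 0.987754 × 0.991874 = 0.9797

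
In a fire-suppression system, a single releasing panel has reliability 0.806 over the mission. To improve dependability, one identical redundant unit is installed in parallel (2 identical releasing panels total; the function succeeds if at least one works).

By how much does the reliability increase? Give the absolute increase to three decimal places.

0.156

R_before = 0.806
R_after = 1 − (1 − 0.806)^2 = 0.962
ΔR = 0.962 − 0.806 = 0.156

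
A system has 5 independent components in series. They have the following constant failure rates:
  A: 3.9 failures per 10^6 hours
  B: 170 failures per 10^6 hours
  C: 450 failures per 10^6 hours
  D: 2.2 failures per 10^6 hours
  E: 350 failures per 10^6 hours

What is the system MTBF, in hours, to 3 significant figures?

1020

Series of exponential components: λ_sys = Σ λ_i
λ_sys = 0.0000039 + 0.00017 + 0.00045 + 0.0000022 + 0.00035 = 9.7610e-04 /h
MTBF = 1 / λ_sys = 1020 h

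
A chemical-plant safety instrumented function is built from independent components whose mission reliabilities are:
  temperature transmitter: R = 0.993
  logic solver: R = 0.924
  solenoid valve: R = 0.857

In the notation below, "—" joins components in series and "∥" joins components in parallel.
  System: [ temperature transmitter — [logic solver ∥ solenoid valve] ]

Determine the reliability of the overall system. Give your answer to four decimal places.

0.9822

Parallel (logic solver and solenoid valve): 1 − (1 − 0.924000)(1 − 0.857000) = 0.989132
Series (temperature transmitter and [0.989132]): 0.993000 × 0.989132 = 0.9822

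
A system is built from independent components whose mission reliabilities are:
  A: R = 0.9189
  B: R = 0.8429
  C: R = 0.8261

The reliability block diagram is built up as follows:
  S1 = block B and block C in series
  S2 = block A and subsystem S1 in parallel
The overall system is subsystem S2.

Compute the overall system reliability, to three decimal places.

0.975

Series (B and C): 0.84290 × 0.82610 = 0.69632
Parallel (A and [0.69632]): 1 − (1 − 0.91890)(1 − 0.69632) = 0.975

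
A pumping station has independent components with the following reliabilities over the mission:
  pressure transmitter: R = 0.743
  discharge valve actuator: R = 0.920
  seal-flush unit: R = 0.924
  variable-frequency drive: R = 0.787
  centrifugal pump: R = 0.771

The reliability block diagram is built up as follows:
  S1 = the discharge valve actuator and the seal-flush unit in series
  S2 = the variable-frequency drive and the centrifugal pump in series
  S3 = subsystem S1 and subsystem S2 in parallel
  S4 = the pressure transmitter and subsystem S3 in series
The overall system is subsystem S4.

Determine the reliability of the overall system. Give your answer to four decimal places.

0.6992

Series (discharge valve actuator and seal-flush unit): 0.920000 × 0.924000 = 0.850080
Series (variable-frequency drive and centrifugal pump): 0.787000 × 0.771000 = 0.606777
Parallel ([0.850080] and [0.606777]): 1 − (1 − 0.850080)(1 − 0.606777) = 0.941048
Series (pressure transmitter and [0.941048]): 0.743000 × 0.941048 = 0.6992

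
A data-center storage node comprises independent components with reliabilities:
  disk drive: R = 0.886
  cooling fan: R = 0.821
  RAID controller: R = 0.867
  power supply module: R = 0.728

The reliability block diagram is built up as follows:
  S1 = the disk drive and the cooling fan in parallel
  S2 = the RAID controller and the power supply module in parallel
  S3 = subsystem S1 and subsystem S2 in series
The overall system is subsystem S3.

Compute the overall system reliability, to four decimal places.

Parallel (disk drive and cooling fan): 1 − (1 − 0.886000)(1 − 0.821000) = 0.979594
Parallel (RAID controller and power supply module): 1 − (1 − 0.867000)(1 − 0.728000) = 0.963824
Series ([0.979594] and [0.963824]): 0.979594 × 0.963824 = 0.9442

0.9442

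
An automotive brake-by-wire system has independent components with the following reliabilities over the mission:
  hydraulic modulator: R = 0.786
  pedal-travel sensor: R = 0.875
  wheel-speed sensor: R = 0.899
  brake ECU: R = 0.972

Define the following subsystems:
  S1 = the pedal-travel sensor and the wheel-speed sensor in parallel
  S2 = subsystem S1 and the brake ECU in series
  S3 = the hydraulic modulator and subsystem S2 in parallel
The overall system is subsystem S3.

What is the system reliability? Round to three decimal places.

0.991

Parallel (pedal-travel sensor and wheel-speed sensor): 1 − (1 − 0.87500)(1 − 0.89900) = 0.98738
Series ([0.98738] and brake ECU): 0.98738 × 0.97200 = 0.95973
Parallel (hydraulic modulator and [0.95973]): 1 − (1 − 0.78600)(1 − 0.95973) = 0.991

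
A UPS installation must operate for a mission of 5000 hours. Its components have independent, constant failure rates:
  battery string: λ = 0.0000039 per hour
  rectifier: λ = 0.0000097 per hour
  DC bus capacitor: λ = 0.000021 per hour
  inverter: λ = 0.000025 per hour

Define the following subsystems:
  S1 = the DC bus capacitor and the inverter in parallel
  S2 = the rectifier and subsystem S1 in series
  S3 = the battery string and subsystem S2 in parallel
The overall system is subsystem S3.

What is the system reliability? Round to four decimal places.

R(battery string) = exp(−0.0000039 × 5000) = 0.980689
R(rectifier) = exp(−0.0000097 × 5000) = 0.952657
R(DC bus capacitor) = exp(−0.000021 × 5000) = 0.900325
R(inverter) = exp(−0.000025 × 5000) = 0.882497
Parallel (DC bus capacitor and inverter): 1 − (1 − 0.900325)(1 − 0.882497) = 0.988288
Series (rectifier and [0.988288]): 0.952657 × 0.988288 = 0.941499
Parallel (battery string and [0.941499]): 1 − (1 − 0.980689)(1 − 0.941499) = 0.9989

0.9989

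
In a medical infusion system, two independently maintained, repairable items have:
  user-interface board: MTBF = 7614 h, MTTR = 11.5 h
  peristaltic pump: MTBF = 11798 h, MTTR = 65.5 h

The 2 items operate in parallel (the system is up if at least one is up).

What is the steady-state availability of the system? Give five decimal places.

0.99999

A(user-interface board) = MTBF/(MTBF+MTTR) = 7614/(7614+11.5) = 0.998492
A(peristaltic pump) = MTBF/(MTBF+MTTR) = 11798/(11798+65.5) = 0.994479
Parallel availability: 1 − (1 − 0.998492)(1 − 0.994479) = 0.99999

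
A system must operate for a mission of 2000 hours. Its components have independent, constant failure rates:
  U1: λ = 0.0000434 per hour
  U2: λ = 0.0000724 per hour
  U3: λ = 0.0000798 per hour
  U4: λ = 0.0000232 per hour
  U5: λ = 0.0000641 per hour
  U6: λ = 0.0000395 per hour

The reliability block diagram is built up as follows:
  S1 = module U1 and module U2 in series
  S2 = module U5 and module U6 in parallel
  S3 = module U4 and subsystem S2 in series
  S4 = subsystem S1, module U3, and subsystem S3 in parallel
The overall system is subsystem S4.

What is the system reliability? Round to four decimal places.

0.9984

R(U1) = exp(−0.0000434 × 2000) = 0.916860
R(U2) = exp(−0.0000724 × 2000) = 0.865195
R(U3) = exp(−0.0000798 × 2000) = 0.852485
R(U4) = exp(−0.0000232 × 2000) = 0.954660
R(U5) = exp(−0.0000641 × 2000) = 0.879677
R(U6) = exp(−0.0000395 × 2000) = 0.924040
Series (U1 and U2): 0.916860 × 0.865195 = 0.793263
Parallel (U5 and U6): 1 − (1 − 0.879677)(1 − 0.924040) = 0.990860
Series (U4 and [0.990860]): 0.954660 × 0.990860 = 0.945934
Parallel ([0.793263], U3, and [0.945934]): 1 − (1 − 0.793263)(1 − 0.852485)(1 − 0.945934) = 0.9984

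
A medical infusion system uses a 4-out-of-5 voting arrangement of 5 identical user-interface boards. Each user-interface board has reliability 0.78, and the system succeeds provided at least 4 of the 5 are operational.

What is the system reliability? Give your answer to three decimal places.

R = Σ_{i=4}^{5} C(5,i) p^i (1−p)^{5−i} with p = 0.78
C(5,4)·0.78^4·0.22^1 = 0.40717
C(5,5)·0.78^5·0.22^0 = 0.28872
Sum = 0.696

0.696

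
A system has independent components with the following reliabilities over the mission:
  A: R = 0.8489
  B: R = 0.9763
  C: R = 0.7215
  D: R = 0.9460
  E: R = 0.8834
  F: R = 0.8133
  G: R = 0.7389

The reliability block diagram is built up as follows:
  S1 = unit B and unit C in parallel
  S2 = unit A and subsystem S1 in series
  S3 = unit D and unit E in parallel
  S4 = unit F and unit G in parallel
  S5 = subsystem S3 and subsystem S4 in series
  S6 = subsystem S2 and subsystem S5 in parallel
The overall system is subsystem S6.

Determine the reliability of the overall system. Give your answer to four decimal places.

0.9914

Parallel (B and C): 1 − (1 − 0.976300)(1 − 0.721500) = 0.993400
Series (A and [0.993400]): 0.848900 × 0.993400 = 0.843297
Parallel (D and E): 1 − (1 − 0.946000)(1 − 0.883400) = 0.993704
Parallel (F and G): 1 − (1 − 0.813300)(1 − 0.738900) = 0.951253
Series ([0.993704] and [0.951253]): 0.993704 × 0.951253 = 0.945264
Parallel ([0.843297] and [0.945264]): 1 − (1 − 0.843297)(1 − 0.945264) = 0.9914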